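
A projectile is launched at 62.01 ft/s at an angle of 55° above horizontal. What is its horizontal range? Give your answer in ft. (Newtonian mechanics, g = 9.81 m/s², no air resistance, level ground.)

v₀ = 62.01 ft/s × 0.3048 = 18.9006 m/s
R = v₀² × sin(2θ) / g = 18.9006² × sin(2 × 55°) / 9.81 = 357.233 × 0.939693 / 9.81 = 34.2191 m
R = 34.2191 m / 0.3048 = 112.3 ft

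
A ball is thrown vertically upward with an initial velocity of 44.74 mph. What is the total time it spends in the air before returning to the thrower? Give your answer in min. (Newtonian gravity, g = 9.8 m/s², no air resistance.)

v₀ = 44.74 mph × 0.44704 = 20.0006 m/s
t_total = 2 × v₀ / g = 2 × 20.0006 / 9.8 = 4.08176 s
t_total = 4.08176 s / 60.0 = 0.06803 min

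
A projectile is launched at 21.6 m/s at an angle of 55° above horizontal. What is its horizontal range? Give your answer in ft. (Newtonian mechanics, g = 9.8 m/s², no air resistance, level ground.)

R = v₀² × sin(2θ) / g = 21.6² × sin(2 × 55°) / 9.8 = 466.56 × 0.939693 / 9.8 = 44.7371 m
R = 44.7371 m / 0.3048 = 146.8 ft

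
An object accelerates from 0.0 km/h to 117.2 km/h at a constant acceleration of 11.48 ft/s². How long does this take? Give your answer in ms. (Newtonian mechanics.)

v₀ = 0.0 km/h × 0.2777777777777778 = 0.0 m/s
v = 117.2 km/h × 0.2777777777777778 = 32.5556 m/s
a = 11.48 ft/s² × 0.3048 = 3.4991 m/s²
t = (v - v₀) / a = (32.5556 - 0.0) / 3.4991 = 9.30399 s
t = 9.30399 s / 0.001 = 9304 ms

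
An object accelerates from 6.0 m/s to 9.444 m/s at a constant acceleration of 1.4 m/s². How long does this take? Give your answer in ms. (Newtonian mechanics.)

t = (v - v₀) / a = (9.444 - 6.0) / 1.4 = 2.46 s
t = 2.46 s / 0.001 = 2460 ms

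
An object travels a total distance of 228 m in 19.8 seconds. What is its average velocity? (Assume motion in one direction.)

v_avg = Δd / Δt = 228 / 19.8 = 11.52 m/s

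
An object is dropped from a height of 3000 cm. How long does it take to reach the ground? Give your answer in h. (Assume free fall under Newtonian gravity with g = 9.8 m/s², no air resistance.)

h = 3000 cm × 0.01 = 30.0 m
t = √(2h/g) = √(2 × 30.0 / 9.8) = 2.47436 s
t = 2.47436 s / 3600.0 = 0.0006873 h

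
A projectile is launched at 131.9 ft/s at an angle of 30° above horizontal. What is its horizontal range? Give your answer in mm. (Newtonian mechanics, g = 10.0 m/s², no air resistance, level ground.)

v₀ = 131.9 ft/s × 0.3048 = 40.2031 m/s
R = v₀² × sin(2θ) / g = 40.2031² × sin(2 × 30°) / 10.0 = 1616.29 × 0.866025 / 10.0 = 139.975 m
R = 139.975 m / 0.001 = 140000 mm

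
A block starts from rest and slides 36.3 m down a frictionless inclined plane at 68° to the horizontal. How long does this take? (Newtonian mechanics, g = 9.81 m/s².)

a = g sin(θ) = 9.81 × sin(68°) = 9.0957 m/s²
t = √(2d/a) = √(2 × 36.3 / 9.0957) = 2.83 s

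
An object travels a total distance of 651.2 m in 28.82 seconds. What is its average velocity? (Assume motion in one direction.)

v_avg = Δd / Δt = 651.2 / 28.82 = 22.6 m/s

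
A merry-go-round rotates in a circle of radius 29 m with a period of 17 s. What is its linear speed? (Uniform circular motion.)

v = 2πr/T = 2π×29/17 = 10.72 m/s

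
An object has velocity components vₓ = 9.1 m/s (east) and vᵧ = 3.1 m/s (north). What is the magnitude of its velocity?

|v| = √(vₓ² + vᵧ²) = √(9.1² + 3.1²) = √(92.42) = 9.61 m/s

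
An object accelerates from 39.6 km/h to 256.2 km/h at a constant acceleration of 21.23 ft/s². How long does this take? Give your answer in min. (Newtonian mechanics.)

v₀ = 39.6 km/h × 0.2777777777777778 = 11.0 m/s
v = 256.2 km/h × 0.2777777777777778 = 71.1667 m/s
a = 21.23 ft/s² × 0.3048 = 6.4709 m/s²
t = (v - v₀) / a = (71.1667 - 11.0) / 6.4709 = 9.29804 s
t = 9.29804 s / 60.0 = 0.155 min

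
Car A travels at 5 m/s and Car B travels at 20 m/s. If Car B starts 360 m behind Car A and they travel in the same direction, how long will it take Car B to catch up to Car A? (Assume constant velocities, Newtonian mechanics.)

Relative speed: v_rel = 20 - 5 = 15 m/s
Time to catch: t = d₀/v_rel = 360/15 = 24.0 s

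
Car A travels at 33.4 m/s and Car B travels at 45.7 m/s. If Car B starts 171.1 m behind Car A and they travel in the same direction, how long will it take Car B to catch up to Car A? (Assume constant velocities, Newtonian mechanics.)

Relative speed: v_rel = 45.7 - 33.4 = 12.3 m/s
Time to catch: t = d₀/v_rel = 171.1/12.3 = 13.91 s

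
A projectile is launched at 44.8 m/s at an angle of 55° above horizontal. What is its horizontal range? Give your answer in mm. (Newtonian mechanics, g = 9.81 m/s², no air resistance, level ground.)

R = v₀² × sin(2θ) / g = 44.8² × sin(2 × 55°) / 9.81 = 2007.04 × 0.939693 / 9.81 = 192.253 m
R = 192.253 m / 0.001 = 192300 mm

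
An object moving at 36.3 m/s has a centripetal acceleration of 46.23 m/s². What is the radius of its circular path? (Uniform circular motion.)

r = v²/a_c = 36.3²/46.23 = 28.5 m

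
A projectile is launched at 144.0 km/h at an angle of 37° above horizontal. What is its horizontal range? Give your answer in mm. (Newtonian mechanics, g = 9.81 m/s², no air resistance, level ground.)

v₀ = 144.0 km/h × 0.2777777777777778 = 40.0 m/s
R = v₀² × sin(2θ) / g = 40.0² × sin(2 × 37°) / 9.81 = 1600.0 × 0.961262 / 9.81 = 156.781 m
R = 156.781 m / 0.001 = 156800 mm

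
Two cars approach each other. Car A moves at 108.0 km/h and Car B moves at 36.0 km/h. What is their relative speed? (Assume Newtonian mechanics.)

v_rel = v_A + v_B = 108.0 + 36.0 = 144.0 km/h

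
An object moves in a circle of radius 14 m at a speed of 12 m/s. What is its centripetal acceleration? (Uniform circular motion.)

a_c = v²/r = 12²/14 = 144/14 = 10.29 m/s²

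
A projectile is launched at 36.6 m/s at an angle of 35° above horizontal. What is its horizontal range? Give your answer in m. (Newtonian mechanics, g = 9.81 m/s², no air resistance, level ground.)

R = v₀² × sin(2θ) / g = 36.6² × sin(2 × 35°) / 9.81 = 1339.56 × 0.939693 / 9.81 = 128.3 m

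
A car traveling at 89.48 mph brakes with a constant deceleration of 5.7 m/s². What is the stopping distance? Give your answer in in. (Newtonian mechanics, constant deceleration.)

v₀ = 89.48 mph × 0.44704 = 40.0011 m/s
d = v₀² / (2a) = 40.0011² / (2 × 5.7) = 1600.09 / 11.4 = 140.359 m
d = 140.359 m / 0.0254 = 5526 in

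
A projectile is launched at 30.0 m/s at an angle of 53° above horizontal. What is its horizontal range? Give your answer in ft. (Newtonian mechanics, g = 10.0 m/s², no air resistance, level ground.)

R = v₀² × sin(2θ) / g = 30.0² × sin(2 × 53°) / 10.0 = 900.0 × 0.961262 / 10.0 = 86.5136 m
R = 86.5136 m / 0.3048 = 283.8 ft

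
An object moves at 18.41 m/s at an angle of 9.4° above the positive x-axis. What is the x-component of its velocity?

vₓ = v cos(θ) = 18.41 × cos(9.4°) = 18.16 m/s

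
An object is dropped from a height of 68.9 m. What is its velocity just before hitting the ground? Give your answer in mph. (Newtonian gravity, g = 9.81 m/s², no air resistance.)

v = √(2gh) = √(2 × 9.81 × 68.9) = 36.7671 m/s
v = 36.7671 m/s / 0.44704 = 82.25 mph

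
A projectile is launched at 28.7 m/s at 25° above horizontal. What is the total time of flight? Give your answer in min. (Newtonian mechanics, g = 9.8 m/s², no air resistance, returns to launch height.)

T = 2 × v₀ × sin(θ) / g = 2 × 28.7 × sin(25°) / 9.8 = 2 × 28.7 × 0.422618 / 9.8 = 2.47533 s
T = 2.47533 s / 60.0 = 0.04126 min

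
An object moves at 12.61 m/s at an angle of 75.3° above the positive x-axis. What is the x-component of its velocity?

vₓ = v cos(θ) = 12.61 × cos(75.3°) = 3.2 m/s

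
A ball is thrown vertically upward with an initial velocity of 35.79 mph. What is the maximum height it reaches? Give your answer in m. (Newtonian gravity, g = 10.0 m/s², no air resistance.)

v₀ = 35.79 mph × 0.44704 = 15.9996 m/s
h_max = v₀² / (2g) = 15.9996² / (2 × 10.0) = 255.987 / 20.0 = 12.8 m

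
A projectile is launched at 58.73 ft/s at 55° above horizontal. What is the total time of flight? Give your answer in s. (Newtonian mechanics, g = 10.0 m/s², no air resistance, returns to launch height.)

v₀ = 58.73 ft/s × 0.3048 = 17.9009 m/s
T = 2 × v₀ × sin(θ) / g = 2 × 17.9009 × sin(55°) / 10.0 = 2 × 17.9009 × 0.819152 / 10.0 = 2.933 s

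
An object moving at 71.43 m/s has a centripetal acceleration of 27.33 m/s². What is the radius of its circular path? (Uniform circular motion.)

r = v²/a_c = 71.43²/27.33 = 186.69 m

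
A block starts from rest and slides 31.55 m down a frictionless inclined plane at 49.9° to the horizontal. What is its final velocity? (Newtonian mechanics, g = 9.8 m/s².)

a = g sin(θ) = 9.8 × sin(49.9°) = 7.4962 m/s²
v = √(2ad) = √(2 × 7.4962 × 31.55) = 21.75 m/s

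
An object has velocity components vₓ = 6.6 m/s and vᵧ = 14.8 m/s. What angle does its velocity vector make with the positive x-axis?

θ = arctan(vᵧ/vₓ) = arctan(14.8/6.6) = 65.97°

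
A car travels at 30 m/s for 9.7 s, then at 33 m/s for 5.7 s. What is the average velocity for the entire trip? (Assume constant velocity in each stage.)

d₁ = v₁t₁ = 30 × 9.7 = 291.0 m
d₂ = v₂t₂ = 33 × 5.7 = 188.1 m
d_total = 479.1 m, t_total = 15.4 s
v_avg = d_total/t_total = 479.1/15.4 = 31.11 m/s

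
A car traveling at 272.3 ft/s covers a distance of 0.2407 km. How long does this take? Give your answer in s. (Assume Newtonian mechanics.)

d = 0.2407 km × 1000.0 = 240.7 m
v = 272.3 ft/s × 0.3048 = 82.997 m/s
t = d / v = 240.7 / 82.997 = 2.9 s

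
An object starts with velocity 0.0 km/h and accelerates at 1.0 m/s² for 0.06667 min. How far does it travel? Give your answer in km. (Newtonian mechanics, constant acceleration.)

v₀ = 0.0 km/h × 0.2777777777777778 = 0.0 m/s
t = 0.06667 min × 60.0 = 4.0002 s
d = v₀ × t + ½ × a × t² = 0.0 × 4.0002 + 0.5 × 1.0 × 4.0002² = 8.0008 m
d = 8.0008 m / 1000.0 = 0.008001 km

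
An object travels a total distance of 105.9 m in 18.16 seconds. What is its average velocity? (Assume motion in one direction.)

v_avg = Δd / Δt = 105.9 / 18.16 = 5.83 m/s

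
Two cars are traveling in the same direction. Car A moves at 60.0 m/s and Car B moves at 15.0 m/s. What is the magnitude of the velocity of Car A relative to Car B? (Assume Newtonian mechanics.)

v_rel = |v_A - v_B| = |60.0 - 15.0| = 45.0 m/s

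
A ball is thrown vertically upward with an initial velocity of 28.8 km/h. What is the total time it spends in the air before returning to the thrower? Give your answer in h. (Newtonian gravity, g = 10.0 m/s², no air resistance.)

v₀ = 28.8 km/h × 0.2777777777777778 = 8.0 m/s
t_total = 2 × v₀ / g = 2 × 8.0 / 10.0 = 1.6 s
t_total = 1.6 s / 3600.0 = 0.0004444 h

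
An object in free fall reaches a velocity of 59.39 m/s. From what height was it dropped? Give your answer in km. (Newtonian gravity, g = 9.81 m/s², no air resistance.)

h = v² / (2g) = 59.39² / (2 × 9.81) = 179.774 m
h = 179.774 m / 1000.0 = 0.1798 km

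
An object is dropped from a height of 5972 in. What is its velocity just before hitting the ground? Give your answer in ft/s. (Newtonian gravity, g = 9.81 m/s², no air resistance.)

h = 5972 in × 0.0254 = 151.689 m
v = √(2gh) = √(2 × 9.81 × 151.689) = 54.554 m/s
v = 54.554 m/s / 0.3048 = 179.0 ft/s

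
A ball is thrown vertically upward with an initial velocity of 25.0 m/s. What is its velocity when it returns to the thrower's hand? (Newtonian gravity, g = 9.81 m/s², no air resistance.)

By conservation of energy (no air resistance), the ball returns to the throw height with the same speed as launch, but directed downward.
|v_ground| = v₀ = 25.0 m/s
v_ground = 25.0 m/s (downward)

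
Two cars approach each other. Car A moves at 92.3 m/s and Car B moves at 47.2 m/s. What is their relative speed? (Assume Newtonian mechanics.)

v_rel = v_A + v_B = 92.3 + 47.2 = 139.5 m/s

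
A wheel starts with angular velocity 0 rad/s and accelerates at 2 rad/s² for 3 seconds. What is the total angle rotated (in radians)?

θ = ω₀t + ½αt² = 0×3 + ½×2×3² = 9.0 rad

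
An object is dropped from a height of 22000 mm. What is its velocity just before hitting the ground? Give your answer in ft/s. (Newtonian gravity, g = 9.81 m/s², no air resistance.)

h = 22000 mm × 0.001 = 22.0 m
v = √(2gh) = √(2 × 9.81 × 22.0) = 20.7759 m/s
v = 20.7759 m/s / 0.3048 = 68.16 ft/s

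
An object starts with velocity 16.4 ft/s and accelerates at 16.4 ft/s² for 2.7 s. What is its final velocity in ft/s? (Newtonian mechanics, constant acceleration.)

v₀ = 16.4 ft/s × 0.3048 = 4.99872 m/s
a = 16.4 ft/s² × 0.3048 = 4.99872 m/s²
v = v₀ + a × t = 4.99872 + 4.99872 × 2.7 = 18.4953 m/s
v = 18.4953 m/s / 0.3048 = 60.68 ft/s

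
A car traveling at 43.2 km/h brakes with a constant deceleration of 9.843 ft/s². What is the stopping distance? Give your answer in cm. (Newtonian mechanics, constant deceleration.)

v₀ = 43.2 km/h × 0.2777777777777778 = 12.0 m/s
a = 9.843 ft/s² × 0.3048 = 3.00015 m/s²
d = v₀² / (2a) = 12.0² / (2 × 3.00015) = 144.0 / 6.0003 = 23.9988 m
d = 23.9988 m / 0.01 = 2400 cm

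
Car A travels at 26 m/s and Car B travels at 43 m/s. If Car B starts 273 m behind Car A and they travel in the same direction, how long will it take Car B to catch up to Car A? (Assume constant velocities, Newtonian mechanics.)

Relative speed: v_rel = 43 - 26 = 17 m/s
Time to catch: t = d₀/v_rel = 273/17 = 16.06 s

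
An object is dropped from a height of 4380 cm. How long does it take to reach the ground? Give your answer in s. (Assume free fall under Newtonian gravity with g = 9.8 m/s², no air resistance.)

h = 4380 cm × 0.01 = 43.8 m
t = √(2h/g) = √(2 × 43.8 / 9.8) = 2.99 s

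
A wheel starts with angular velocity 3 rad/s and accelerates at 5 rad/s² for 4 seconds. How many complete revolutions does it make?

θ = ω₀t + ½αt² = 3×4 + ½×5×4² = 52.0 rad
Total revolutions = θ/(2π) = 52.0/(2π) = 8.28
Complete revolutions = ⌊8.28⌋ = 8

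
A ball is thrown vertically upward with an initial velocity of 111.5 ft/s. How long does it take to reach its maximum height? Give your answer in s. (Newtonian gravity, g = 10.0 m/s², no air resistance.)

v₀ = 111.5 ft/s × 0.3048 = 33.9852 m/s
t_up = v₀ / g = 33.9852 / 10.0 = 3.399 s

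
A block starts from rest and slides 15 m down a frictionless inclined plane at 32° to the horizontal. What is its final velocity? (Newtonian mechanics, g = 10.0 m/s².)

a = g sin(θ) = 10.0 × sin(32°) = 5.2992 m/s²
v = √(2ad) = √(2 × 5.2992 × 15) = 12.61 m/s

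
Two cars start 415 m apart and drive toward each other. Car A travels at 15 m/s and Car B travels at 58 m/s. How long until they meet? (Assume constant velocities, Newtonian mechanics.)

Combined speed: v_combined = 15 + 58 = 73 m/s
Time to meet: t = d/v_combined = 415/73 = 5.68 s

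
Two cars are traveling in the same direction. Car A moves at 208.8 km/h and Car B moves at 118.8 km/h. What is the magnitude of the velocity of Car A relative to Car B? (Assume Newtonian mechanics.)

v_rel = |v_A - v_B| = |208.8 - 118.8| = 90.0 km/h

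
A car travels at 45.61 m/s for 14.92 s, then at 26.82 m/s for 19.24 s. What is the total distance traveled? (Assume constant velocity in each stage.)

d₁ = v₁t₁ = 45.61 × 14.92 = 680.5012 m
d₂ = v₂t₂ = 26.82 × 19.24 = 516.0168 m
d_total = 680.5012 + 516.0168 = 1196.52 m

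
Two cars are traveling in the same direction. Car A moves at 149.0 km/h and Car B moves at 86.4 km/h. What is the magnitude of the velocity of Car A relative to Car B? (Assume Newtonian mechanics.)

v_rel = |v_A - v_B| = |149.0 - 86.4| = 62.6 km/h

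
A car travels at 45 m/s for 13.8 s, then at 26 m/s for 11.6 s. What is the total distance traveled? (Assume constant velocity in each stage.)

d₁ = v₁t₁ = 45 × 13.8 = 621.0 m
d₂ = v₂t₂ = 26 × 11.6 = 301.6 m
d_total = 621.0 + 301.6 = 922.6 m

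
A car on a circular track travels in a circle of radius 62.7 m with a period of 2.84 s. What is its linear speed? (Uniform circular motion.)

v = 2πr/T = 2π×62.7/2.84 = 138.72 m/s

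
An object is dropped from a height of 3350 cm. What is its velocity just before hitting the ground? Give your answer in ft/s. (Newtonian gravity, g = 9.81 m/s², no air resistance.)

h = 3350 cm × 0.01 = 33.5 m
v = √(2gh) = √(2 × 9.81 × 33.5) = 25.6373 m/s
v = 25.6373 m/s / 0.3048 = 84.11 ft/s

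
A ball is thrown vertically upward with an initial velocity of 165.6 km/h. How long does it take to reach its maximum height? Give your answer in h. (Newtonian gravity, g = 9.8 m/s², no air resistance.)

v₀ = 165.6 km/h × 0.2777777777777778 = 46.0 m/s
t_up = v₀ / g = 46.0 / 9.8 = 4.69388 s
t_up = 4.69388 s / 3600.0 = 0.001304 h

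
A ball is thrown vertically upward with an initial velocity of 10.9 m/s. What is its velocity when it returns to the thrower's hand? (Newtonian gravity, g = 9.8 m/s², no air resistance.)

By conservation of energy (no air resistance), the ball returns to the throw height with the same speed as launch, but directed downward.
|v_ground| = v₀ = 10.9 m/s
v_ground = 10.9 m/s (downward)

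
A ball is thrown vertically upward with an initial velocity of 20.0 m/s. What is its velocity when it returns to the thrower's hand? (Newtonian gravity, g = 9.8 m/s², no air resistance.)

By conservation of energy (no air resistance), the ball returns to the throw height with the same speed as launch, but directed downward.
|v_ground| = v₀ = 20.0 m/s
v_ground = 20.0 m/s (downward)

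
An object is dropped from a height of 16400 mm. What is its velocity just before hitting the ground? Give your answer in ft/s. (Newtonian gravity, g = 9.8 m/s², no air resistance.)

h = 16400 mm × 0.001 = 16.4 m
v = √(2gh) = √(2 × 9.8 × 16.4) = 17.9287 m/s
v = 17.9287 m/s / 0.3048 = 58.82 ft/s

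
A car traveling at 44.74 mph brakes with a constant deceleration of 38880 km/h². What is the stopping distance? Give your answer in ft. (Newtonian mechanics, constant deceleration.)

v₀ = 44.74 mph × 0.44704 = 20.0006 m/s
a = 38880 km/h² × 7.716049382716049e-05 = 3.0 m/s²
d = v₀² / (2a) = 20.0006² / (2 × 3.0) = 400.024 / 6.0 = 66.6707 m
d = 66.6707 m / 0.3048 = 218.7 ft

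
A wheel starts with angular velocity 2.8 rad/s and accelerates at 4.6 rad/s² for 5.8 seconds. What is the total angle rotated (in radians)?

θ = ω₀t + ½αt² = 2.8×5.8 + ½×4.6×5.8² = 93.61 rad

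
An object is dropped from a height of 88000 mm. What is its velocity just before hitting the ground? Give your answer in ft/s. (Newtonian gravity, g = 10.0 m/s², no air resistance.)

h = 88000 mm × 0.001 = 88.0 m
v = √(2gh) = √(2 × 10.0 × 88.0) = 41.9524 m/s
v = 41.9524 m/s / 0.3048 = 137.6 ft/s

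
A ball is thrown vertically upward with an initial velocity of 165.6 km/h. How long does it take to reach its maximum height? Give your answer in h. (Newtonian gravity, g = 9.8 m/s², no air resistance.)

v₀ = 165.6 km/h × 0.2777777777777778 = 46.0 m/s
t_up = v₀ / g = 46.0 / 9.8 = 4.69388 s
t_up = 4.69388 s / 3600.0 = 0.001304 h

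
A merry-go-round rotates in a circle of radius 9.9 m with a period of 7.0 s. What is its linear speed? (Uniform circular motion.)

v = 2πr/T = 2π×9.9/7.0 = 8.89 m/s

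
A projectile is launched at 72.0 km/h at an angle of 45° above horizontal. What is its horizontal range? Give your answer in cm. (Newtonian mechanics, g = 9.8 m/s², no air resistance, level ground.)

v₀ = 72.0 km/h × 0.2777777777777778 = 20.0 m/s
R = v₀² × sin(2θ) / g = 20.0² × sin(2 × 45°) / 9.8 = 400.0 × 1.0 / 9.8 = 40.8163 m
R = 40.8163 m / 0.01 = 4082 cm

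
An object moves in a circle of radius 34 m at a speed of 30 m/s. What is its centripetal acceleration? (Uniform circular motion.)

a_c = v²/r = 30²/34 = 900/34 = 26.47 m/s²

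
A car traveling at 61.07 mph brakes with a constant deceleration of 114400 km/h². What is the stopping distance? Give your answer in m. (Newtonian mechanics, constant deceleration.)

v₀ = 61.07 mph × 0.44704 = 27.3007 m/s
a = 114400 km/h² × 7.716049382716049e-05 = 8.82716 m/s²
d = v₀² / (2a) = 27.3007² / (2 × 8.82716) = 745.328 / 17.6543 = 42.22 m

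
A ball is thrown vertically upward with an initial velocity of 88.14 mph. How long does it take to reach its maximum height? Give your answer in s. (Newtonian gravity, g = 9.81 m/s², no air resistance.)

v₀ = 88.14 mph × 0.44704 = 39.4021 m/s
t_up = v₀ / g = 39.4021 / 9.81 = 4.017 s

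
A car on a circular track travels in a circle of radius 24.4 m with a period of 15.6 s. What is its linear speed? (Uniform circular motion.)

v = 2πr/T = 2π×24.4/15.6 = 9.83 m/s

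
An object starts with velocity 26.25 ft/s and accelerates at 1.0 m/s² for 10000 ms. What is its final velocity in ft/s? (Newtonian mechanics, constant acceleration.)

v₀ = 26.25 ft/s × 0.3048 = 8.001 m/s
t = 10000 ms × 0.001 = 10.0 s
v = v₀ + a × t = 8.001 + 1.0 × 10.0 = 18.001 m/s
v = 18.001 m/s / 0.3048 = 59.06 ft/s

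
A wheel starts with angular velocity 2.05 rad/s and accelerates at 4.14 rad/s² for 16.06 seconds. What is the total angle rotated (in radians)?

θ = ω₀t + ½αt² = 2.05×16.06 + ½×4.14×16.06² = 566.82 rad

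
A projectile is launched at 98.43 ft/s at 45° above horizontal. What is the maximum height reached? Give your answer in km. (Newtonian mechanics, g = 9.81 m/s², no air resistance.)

v₀ = 98.43 ft/s × 0.3048 = 30.0015 m/s
H = v₀² × sin²(θ) / (2g) = 30.0015² × sin(45°)² / (2 × 9.81) = 900.09 × 0.5 / 19.62 = 22.9381 m
H = 22.9381 m / 1000.0 = 0.02294 km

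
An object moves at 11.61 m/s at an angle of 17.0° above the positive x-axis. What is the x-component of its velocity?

vₓ = v cos(θ) = 11.61 × cos(17.0°) = 11.1 m/s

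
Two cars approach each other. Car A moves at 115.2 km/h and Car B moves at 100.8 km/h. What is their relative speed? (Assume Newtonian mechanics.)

v_rel = v_A + v_B = 115.2 + 100.8 = 216.0 km/h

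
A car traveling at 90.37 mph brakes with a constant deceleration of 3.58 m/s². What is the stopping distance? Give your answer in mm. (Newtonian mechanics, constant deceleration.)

v₀ = 90.37 mph × 0.44704 = 40.399 m/s
d = v₀² / (2a) = 40.399² / (2 × 3.58) = 1632.08 / 7.16 = 227.944 m
d = 227.944 m / 0.001 = 227900 mm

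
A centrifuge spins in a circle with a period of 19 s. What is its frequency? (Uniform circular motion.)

f = 1/T = 1/19 = 0.0526 Hz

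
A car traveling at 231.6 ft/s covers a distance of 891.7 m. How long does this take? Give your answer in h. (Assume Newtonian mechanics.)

v = 231.6 ft/s × 0.3048 = 70.5917 m/s
t = d / v = 891.7 / 70.5917 = 12.6318 s
t = 12.6318 s / 3600.0 = 0.003509 h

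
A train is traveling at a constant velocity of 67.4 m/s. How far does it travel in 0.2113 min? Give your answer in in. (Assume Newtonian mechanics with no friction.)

t = 0.2113 min × 60.0 = 12.678 s
d = v × t = 67.4 × 12.678 = 854.497 m
d = 854.497 m / 0.0254 = 33640 in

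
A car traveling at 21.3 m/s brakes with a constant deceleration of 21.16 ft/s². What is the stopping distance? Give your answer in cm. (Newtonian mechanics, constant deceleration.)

a = 21.16 ft/s² × 0.3048 = 6.44957 m/s²
d = v₀² / (2a) = 21.3² / (2 × 6.44957) = 453.69 / 12.8991 = 35.1722 m
d = 35.1722 m / 0.01 = 3517 cm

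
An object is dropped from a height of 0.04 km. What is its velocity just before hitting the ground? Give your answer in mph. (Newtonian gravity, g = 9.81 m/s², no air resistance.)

h = 0.04 km × 1000.0 = 40.0 m
v = √(2gh) = √(2 × 9.81 × 40.0) = 28.0143 m/s
v = 28.0143 m/s / 0.44704 = 62.67 mph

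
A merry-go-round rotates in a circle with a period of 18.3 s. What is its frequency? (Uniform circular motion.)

f = 1/T = 1/18.3 = 0.0546 Hz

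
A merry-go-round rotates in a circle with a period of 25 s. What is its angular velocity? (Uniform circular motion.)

ω = 2π/T = 2π/25 = 0.2513 rad/s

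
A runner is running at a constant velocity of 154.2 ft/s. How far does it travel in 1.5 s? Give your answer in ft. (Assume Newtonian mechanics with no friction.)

v = 154.2 ft/s × 0.3048 = 47.0002 m/s
d = v × t = 47.0002 × 1.5 = 70.5003 m
d = 70.5003 m / 0.3048 = 231.3 ft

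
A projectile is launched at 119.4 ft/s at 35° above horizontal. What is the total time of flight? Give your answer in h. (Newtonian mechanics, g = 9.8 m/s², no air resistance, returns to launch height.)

v₀ = 119.4 ft/s × 0.3048 = 36.3931 m/s
T = 2 × v₀ × sin(θ) / g = 2 × 36.3931 × sin(35°) / 9.8 = 2 × 36.3931 × 0.573576 / 9.8 = 4.26004 s
T = 4.26004 s / 3600.0 = 0.001183 h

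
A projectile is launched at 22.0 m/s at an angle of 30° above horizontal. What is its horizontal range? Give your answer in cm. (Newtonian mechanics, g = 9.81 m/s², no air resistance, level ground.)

R = v₀² × sin(2θ) / g = 22.0² × sin(2 × 30°) / 9.81 = 484.0 × 0.866025 / 9.81 = 42.7274 m
R = 42.7274 m / 0.01 = 4273 cm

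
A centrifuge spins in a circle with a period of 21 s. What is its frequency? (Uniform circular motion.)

f = 1/T = 1/21 = 0.0476 Hz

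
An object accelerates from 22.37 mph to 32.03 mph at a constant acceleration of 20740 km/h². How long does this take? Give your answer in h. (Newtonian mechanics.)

v₀ = 22.37 mph × 0.44704 = 10.0003 m/s
v = 32.03 mph × 0.44704 = 14.3187 m/s
a = 20740 km/h² × 7.716049382716049e-05 = 1.60031 m/s²
t = (v - v₀) / a = (14.3187 - 10.0003) / 1.60031 = 2.69848 s
t = 2.69848 s / 3600.0 = 0.0007496 h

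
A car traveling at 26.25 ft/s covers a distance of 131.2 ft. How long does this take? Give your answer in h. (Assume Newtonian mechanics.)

d = 131.2 ft × 0.3048 = 39.9898 m
v = 26.25 ft/s × 0.3048 = 8.001 m/s
t = d / v = 39.9898 / 8.001 = 4.9981 s
t = 4.9981 s / 3600.0 = 0.001388 h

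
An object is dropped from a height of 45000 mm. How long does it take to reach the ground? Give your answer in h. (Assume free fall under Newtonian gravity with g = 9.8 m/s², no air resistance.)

h = 45000 mm × 0.001 = 45.0 m
t = √(2h/g) = √(2 × 45.0 / 9.8) = 3.03046 s
t = 3.03046 s / 3600.0 = 0.0008418 h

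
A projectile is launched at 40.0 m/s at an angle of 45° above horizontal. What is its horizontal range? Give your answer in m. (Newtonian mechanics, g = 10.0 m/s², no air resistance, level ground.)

R = v₀² × sin(2θ) / g = 40.0² × sin(2 × 45°) / 10.0 = 1600.0 × 1.0 / 10.0 = 160.0 m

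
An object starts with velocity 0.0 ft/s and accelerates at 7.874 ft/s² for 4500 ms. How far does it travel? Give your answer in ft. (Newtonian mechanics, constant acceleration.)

v₀ = 0.0 ft/s × 0.3048 = 0.0 m/s
a = 7.874 ft/s² × 0.3048 = 2.4 m/s²
t = 4500 ms × 0.001 = 4.5 s
d = v₀ × t + ½ × a × t² = 0.0 × 4.5 + 0.5 × 2.4 × 4.5² = 24.3 m
d = 24.3 m / 0.3048 = 79.72 ft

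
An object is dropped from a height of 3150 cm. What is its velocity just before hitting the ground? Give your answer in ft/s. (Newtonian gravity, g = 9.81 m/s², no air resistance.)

h = 3150 cm × 0.01 = 31.5 m
v = √(2gh) = √(2 × 9.81 × 31.5) = 24.8602 m/s
v = 24.8602 m/s / 0.3048 = 81.56 ft/s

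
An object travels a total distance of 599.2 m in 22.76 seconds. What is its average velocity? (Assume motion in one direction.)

v_avg = Δd / Δt = 599.2 / 22.76 = 26.33 m/s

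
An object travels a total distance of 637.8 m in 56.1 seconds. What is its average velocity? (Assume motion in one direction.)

v_avg = Δd / Δt = 637.8 / 56.1 = 11.37 m/s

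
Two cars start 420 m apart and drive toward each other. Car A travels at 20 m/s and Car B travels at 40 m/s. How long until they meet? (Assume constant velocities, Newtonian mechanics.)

Combined speed: v_combined = 20 + 40 = 60 m/s
Time to meet: t = d/v_combined = 420/60 = 7.0 s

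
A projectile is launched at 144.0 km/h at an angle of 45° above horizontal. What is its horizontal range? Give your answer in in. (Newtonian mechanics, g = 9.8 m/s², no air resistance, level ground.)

v₀ = 144.0 km/h × 0.2777777777777778 = 40.0 m/s
R = v₀² × sin(2θ) / g = 40.0² × sin(2 × 45°) / 9.8 = 1600.0 × 1.0 / 9.8 = 163.265 m
R = 163.265 m / 0.0254 = 6428 in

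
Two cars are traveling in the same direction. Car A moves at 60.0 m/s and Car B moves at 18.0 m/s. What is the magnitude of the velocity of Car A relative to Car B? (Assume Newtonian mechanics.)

v_rel = |v_A - v_B| = |60.0 - 18.0| = 42.0 m/s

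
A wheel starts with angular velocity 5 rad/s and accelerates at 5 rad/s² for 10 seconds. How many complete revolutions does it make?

θ = ω₀t + ½αt² = 5×10 + ½×5×10² = 300.0 rad
Total revolutions = θ/(2π) = 300.0/(2π) = 47.75
Complete revolutions = ⌊47.75⌋ = 47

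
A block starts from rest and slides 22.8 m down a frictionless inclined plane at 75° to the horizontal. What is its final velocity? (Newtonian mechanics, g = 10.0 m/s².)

a = g sin(θ) = 10.0 × sin(75°) = 9.6593 m/s²
v = √(2ad) = √(2 × 9.6593 × 22.8) = 20.99 m/s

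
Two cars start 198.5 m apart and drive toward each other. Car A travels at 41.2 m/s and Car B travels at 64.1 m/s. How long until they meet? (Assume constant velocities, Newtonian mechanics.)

Combined speed: v_combined = 41.2 + 64.1 = 105.3 m/s
Time to meet: t = d/v_combined = 198.5/105.3 = 1.89 s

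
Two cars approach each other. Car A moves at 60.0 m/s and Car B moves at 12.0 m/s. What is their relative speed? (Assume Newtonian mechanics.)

v_rel = v_A + v_B = 60.0 + 12.0 = 72.0 m/s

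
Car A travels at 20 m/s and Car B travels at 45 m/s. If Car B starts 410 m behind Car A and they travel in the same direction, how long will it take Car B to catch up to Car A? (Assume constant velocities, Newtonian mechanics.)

Relative speed: v_rel = 45 - 20 = 25 m/s
Time to catch: t = d₀/v_rel = 410/25 = 16.4 s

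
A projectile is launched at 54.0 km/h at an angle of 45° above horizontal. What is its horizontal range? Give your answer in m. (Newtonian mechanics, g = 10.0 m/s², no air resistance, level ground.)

v₀ = 54.0 km/h × 0.2777777777777778 = 15.0 m/s
R = v₀² × sin(2θ) / g = 15.0² × sin(2 × 45°) / 10.0 = 225.0 × 1.0 / 10.0 = 22.5 m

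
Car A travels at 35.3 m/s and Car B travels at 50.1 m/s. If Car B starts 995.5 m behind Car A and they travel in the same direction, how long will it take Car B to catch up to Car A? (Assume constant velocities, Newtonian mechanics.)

Relative speed: v_rel = 50.1 - 35.3 = 14.8 m/s
Time to catch: t = d₀/v_rel = 995.5/14.8 = 67.26 s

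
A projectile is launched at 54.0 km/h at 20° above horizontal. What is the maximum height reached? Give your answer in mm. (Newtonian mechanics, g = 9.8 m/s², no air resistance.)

v₀ = 54.0 km/h × 0.2777777777777778 = 15.0 m/s
H = v₀² × sin²(θ) / (2g) = 15.0² × sin(20°)² / (2 × 9.8) = 225.0 × 0.116978 / 19.6 = 1.34286 m
H = 1.34286 m / 0.001 = 1343 mm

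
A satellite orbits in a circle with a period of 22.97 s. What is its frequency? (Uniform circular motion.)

f = 1/T = 1/22.97 = 0.0435 Hz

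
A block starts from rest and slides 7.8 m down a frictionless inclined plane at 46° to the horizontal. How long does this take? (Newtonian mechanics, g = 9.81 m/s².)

a = g sin(θ) = 9.81 × sin(46°) = 7.0567 m/s²
t = √(2d/a) = √(2 × 7.8 / 7.0567) = 1.49 s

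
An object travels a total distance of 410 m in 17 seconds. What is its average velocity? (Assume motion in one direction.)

v_avg = Δd / Δt = 410 / 17 = 24.12 m/s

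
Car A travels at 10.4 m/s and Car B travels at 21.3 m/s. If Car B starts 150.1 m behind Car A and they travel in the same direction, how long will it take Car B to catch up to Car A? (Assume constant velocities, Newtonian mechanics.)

Relative speed: v_rel = 21.3 - 10.4 = 10.9 m/s
Time to catch: t = d₀/v_rel = 150.1/10.9 = 13.77 s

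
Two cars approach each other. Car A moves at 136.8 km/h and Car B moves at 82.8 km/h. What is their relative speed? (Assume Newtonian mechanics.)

v_rel = v_A + v_B = 136.8 + 82.8 = 219.6 km/h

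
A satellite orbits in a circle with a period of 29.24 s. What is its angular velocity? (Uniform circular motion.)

ω = 2π/T = 2π/29.24 = 0.2149 rad/s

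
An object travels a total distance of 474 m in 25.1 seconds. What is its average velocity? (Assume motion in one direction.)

v_avg = Δd / Δt = 474 / 25.1 = 18.88 m/s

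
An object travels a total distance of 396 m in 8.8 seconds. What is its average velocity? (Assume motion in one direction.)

v_avg = Δd / Δt = 396 / 8.8 = 45.0 m/s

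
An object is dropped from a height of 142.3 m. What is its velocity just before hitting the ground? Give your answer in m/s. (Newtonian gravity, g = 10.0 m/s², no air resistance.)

v = √(2gh) = √(2 × 10.0 × 142.3) = 53.35 m/s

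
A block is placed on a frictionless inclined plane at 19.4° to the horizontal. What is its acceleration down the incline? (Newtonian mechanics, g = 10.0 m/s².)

a = g sin(θ) = 10.0 × sin(19.4°) = 10.0 × 0.3322 = 3.32 m/s²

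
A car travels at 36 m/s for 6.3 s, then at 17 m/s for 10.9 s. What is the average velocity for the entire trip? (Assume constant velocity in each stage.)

d₁ = v₁t₁ = 36 × 6.3 = 226.8 m
d₂ = v₂t₂ = 17 × 10.9 = 185.3 m
d_total = 412.1 m, t_total = 17.2 s
v_avg = d_total/t_total = 412.1/17.2 = 23.96 m/s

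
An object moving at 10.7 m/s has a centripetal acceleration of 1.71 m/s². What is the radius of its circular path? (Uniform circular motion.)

r = v²/a_c = 10.7²/1.71 = 66.95 m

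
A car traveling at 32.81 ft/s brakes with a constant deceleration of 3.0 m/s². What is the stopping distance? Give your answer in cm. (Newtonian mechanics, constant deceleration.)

v₀ = 32.81 ft/s × 0.3048 = 10.0005 m/s
d = v₀² / (2a) = 10.0005² / (2 × 3.0) = 100.01 / 6.0 = 16.6683 m
d = 16.6683 m / 0.01 = 1667 cm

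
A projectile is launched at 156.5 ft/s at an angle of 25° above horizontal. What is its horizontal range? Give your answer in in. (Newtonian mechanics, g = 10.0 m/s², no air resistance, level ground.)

v₀ = 156.5 ft/s × 0.3048 = 47.7012 m/s
R = v₀² × sin(2θ) / g = 47.7012² × sin(2 × 25°) / 10.0 = 2275.4 × 0.766044 / 10.0 = 174.306 m
R = 174.306 m / 0.0254 = 6862 in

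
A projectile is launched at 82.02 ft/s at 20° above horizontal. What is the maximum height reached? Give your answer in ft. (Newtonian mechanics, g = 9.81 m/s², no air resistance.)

v₀ = 82.02 ft/s × 0.3048 = 24.9997 m/s
H = v₀² × sin²(θ) / (2g) = 24.9997² × sin(20°)² / (2 × 9.81) = 624.985 × 0.116978 / 19.62 = 3.72627 m
H = 3.72627 m / 0.3048 = 12.23 ft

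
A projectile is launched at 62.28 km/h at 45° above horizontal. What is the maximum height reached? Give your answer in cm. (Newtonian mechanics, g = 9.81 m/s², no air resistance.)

v₀ = 62.28 km/h × 0.2777777777777778 = 17.3 m/s
H = v₀² × sin²(θ) / (2g) = 17.3² × sin(45°)² / (2 × 9.81) = 299.29 × 0.5 / 19.62 = 7.62717 m
H = 7.62717 m / 0.01 = 762.7 cm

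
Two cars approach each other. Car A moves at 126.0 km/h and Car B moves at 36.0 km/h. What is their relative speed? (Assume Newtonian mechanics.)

v_rel = v_A + v_B = 126.0 + 36.0 = 162.0 km/h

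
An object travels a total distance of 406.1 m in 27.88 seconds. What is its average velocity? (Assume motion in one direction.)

v_avg = Δd / Δt = 406.1 / 27.88 = 14.57 m/s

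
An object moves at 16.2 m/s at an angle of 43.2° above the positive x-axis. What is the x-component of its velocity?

vₓ = v cos(θ) = 16.2 × cos(43.2°) = 11.81 m/s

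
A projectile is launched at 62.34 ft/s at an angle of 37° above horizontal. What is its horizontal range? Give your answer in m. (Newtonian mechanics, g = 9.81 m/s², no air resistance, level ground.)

v₀ = 62.34 ft/s × 0.3048 = 19.0012 m/s
R = v₀² × sin(2θ) / g = 19.0012² × sin(2 × 37°) / 9.81 = 361.046 × 0.961262 / 9.81 = 35.38 m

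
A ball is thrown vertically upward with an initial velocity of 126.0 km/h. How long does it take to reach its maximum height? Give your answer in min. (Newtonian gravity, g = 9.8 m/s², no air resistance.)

v₀ = 126.0 km/h × 0.2777777777777778 = 35.0 m/s
t_up = v₀ / g = 35.0 / 9.8 = 3.57143 s
t_up = 3.57143 s / 60.0 = 0.05952 min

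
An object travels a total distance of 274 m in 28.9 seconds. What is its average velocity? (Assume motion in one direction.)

v_avg = Δd / Δt = 274 / 28.9 = 9.48 m/s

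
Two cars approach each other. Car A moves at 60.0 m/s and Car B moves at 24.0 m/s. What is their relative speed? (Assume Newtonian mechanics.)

v_rel = v_A + v_B = 60.0 + 24.0 = 84.0 m/s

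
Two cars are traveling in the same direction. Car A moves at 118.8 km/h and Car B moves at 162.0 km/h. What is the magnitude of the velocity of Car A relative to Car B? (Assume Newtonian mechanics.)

v_rel = |v_A - v_B| = |118.8 - 162.0| = 43.2 km/h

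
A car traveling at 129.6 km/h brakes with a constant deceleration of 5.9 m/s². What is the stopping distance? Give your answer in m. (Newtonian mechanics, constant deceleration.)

v₀ = 129.6 km/h × 0.2777777777777778 = 36.0 m/s
d = v₀² / (2a) = 36.0² / (2 × 5.9) = 1296.0 / 11.8 = 109.8 m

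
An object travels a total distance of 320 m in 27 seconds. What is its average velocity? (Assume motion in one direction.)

v_avg = Δd / Δt = 320 / 27 = 11.85 m/s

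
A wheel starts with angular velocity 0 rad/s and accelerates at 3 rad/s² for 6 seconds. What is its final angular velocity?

ω = ω₀ + αt = 0 + 3 × 6 = 18 rad/s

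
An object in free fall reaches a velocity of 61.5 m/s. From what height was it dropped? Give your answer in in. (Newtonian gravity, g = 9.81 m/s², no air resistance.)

h = v² / (2g) = 61.5² / (2 × 9.81) = 192.775 m
h = 192.775 m / 0.0254 = 7590 in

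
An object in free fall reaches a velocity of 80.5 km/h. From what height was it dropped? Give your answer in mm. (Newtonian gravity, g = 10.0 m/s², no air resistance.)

v = 80.5 km/h × 0.2777777777777778 = 22.3611 m/s
h = v² / (2g) = 22.3611² / (2 × 10.0) = 25.0009 m
h = 25.0009 m / 0.001 = 25000 mm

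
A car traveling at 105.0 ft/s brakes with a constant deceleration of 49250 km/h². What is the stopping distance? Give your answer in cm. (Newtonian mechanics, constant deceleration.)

v₀ = 105.0 ft/s × 0.3048 = 32.004 m/s
a = 49250 km/h² × 7.716049382716049e-05 = 3.80015 m/s²
d = v₀² / (2a) = 32.004² / (2 × 3.80015) = 1024.26 / 7.6003 = 134.766 m
d = 134.766 m / 0.01 = 13480 cm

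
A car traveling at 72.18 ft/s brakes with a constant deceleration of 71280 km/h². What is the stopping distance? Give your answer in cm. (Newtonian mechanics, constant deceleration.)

v₀ = 72.18 ft/s × 0.3048 = 22.0005 m/s
a = 71280 km/h² × 7.716049382716049e-05 = 5.5 m/s²
d = v₀² / (2a) = 22.0005² / (2 × 5.5) = 484.022 / 11.0 = 44.002 m
d = 44.002 m / 0.01 = 4400 cm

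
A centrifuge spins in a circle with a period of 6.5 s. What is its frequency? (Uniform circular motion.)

f = 1/T = 1/6.5 = 0.1538 Hz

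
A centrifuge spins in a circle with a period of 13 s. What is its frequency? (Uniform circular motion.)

f = 1/T = 1/13 = 0.0769 Hz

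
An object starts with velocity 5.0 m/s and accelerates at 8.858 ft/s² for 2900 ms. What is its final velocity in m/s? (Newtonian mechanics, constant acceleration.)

a = 8.858 ft/s² × 0.3048 = 2.69992 m/s²
t = 2900 ms × 0.001 = 2.9 s
v = v₀ + a × t = 5.0 + 2.69992 × 2.9 = 12.83 m/s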